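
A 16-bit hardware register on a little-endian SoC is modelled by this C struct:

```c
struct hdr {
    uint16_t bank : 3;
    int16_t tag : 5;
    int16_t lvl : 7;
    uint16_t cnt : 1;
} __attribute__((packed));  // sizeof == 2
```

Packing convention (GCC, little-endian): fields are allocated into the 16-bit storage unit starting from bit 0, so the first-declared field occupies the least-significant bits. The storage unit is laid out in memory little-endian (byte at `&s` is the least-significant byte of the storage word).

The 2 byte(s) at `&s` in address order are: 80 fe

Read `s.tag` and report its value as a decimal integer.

[0]=0x80 [1]=0xfe (little-endian) → word 0xfe80
bank:3 @ bit 0 → (0xfe80>>0)&0x7 = 0x0
tag:5 @ bit 3 → (0xfe80>>3)&0x1f = 0x10  ←
lvl:7 @ bit 8 → (0xfe80>>8)&0x7f = 0x7e
cnt:1 @ bit 15 → (0xfe80>>15)&0x1 = 0x1
tag signed 5b, MSB=1: 16 - 32 = -16

-16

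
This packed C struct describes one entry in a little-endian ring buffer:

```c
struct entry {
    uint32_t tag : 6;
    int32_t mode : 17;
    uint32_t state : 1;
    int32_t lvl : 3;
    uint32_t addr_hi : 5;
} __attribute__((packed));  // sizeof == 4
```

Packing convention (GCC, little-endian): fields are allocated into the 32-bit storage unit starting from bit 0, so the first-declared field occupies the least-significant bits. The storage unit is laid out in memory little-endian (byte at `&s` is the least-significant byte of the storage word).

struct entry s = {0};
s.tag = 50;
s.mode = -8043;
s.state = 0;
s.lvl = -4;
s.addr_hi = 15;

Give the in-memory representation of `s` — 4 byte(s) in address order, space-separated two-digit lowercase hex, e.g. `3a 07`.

72 25 78 7c

[0+:6] tag=50 & 0x3f = 0x32; word=0x00000032
[6+:17] mode=-8043 & 0x1ffff = 0x1e095; word=0x00782572
[23+:1] state=0 & 0x1 = 0x0; word=0x00782572
[24+:3] lvl=-4 & 0x7 = 0x4; word=0x04782572
[27+:5] addr_hi=15 & 0x1f = 0xf; word=0x7c782572
word = 0x7c782572 → little-endian bytes:
  [0]=0x72  [1]=0x25  [2]=0x78  [3]=0x7c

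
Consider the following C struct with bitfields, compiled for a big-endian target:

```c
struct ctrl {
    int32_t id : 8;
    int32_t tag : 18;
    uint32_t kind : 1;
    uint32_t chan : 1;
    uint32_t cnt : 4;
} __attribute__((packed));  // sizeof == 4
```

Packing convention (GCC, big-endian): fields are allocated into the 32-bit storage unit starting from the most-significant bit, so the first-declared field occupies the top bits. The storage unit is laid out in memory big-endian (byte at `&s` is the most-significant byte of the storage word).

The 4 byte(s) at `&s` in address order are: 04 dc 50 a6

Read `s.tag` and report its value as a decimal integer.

[0]=0x04 [1]=0xdc [2]=0x50 [3]=0xa6 (big-endian) → word 0x04dc50a6
id:8 @ bit 24 → (0x04dc50a6>>24)&0xff = 0x4
tag:18 @ bit 6 → (0x04dc50a6>>6)&0x3ffff = 0x37142  ←
kind:1 @ bit 5 → (0x04dc50a6>>5)&0x1 = 0x1
chan:1 @ bit 4 → (0x04dc50a6>>4)&0x1 = 0x0
cnt:4 @ bit 0 → (0x04dc50a6>>0)&0xf = 0x6
tag signed 18b, MSB=1: 225602 - 262144 = -36542

-36542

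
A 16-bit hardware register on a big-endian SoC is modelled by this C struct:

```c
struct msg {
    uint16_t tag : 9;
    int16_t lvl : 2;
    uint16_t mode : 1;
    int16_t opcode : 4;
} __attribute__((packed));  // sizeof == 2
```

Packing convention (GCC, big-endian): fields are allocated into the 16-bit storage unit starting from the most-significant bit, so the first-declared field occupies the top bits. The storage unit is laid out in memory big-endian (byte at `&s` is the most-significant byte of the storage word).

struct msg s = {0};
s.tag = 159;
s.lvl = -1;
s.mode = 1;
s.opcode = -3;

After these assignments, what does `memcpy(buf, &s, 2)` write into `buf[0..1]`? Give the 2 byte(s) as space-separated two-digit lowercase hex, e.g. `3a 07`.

tag (9b) val=159 bits=0x9f at bit 7: 0x4f80
lvl (2b) val=-1 bits=0x3 at bit 5: 0x4fe0
mode (1b) val=1 bits=0x1 at bit 4: 0x4ff0
opcode (4b) val=-3 bits=0xd at bit 0: 0x4ffd
word = 0x4ffd → big-endian bytes:
  [0]=0x4f  [1]=0xfd

4f fd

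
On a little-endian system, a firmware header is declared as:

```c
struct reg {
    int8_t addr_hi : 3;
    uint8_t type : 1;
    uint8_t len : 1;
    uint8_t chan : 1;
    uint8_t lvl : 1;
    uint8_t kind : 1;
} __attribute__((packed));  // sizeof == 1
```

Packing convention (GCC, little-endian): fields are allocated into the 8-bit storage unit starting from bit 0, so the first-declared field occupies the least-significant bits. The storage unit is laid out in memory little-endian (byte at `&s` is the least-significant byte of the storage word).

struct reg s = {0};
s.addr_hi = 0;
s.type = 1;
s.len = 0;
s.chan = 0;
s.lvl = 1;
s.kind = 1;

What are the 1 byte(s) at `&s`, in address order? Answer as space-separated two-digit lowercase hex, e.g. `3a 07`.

c8

addr_hi (3b) val=0 bits=0x0 at bit 0: 0x00
type (1b) val=1 bits=0x1 at bit 3: 0x08
len (1b) val=0 bits=0x0 at bit 4: 0x08
chan (1b) val=0 bits=0x0 at bit 5: 0x08
lvl (1b) val=1 bits=0x1 at bit 6: 0x48
kind (1b) val=1 bits=0x1 at bit 7: 0xc8
word = 0xc8 → little-endian bytes:
  [0]=0xc8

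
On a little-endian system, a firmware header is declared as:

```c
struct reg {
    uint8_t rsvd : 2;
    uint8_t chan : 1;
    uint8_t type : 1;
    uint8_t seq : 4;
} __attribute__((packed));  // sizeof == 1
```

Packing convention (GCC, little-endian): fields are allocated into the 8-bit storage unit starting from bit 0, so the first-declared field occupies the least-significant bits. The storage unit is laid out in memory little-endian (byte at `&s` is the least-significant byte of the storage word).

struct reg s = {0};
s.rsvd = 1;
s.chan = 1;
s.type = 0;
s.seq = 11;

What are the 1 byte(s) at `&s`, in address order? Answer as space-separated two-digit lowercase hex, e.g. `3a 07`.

rsvd (2b) val=1 bits=0x1 at bit 0: 0x01
chan (1b) val=1 bits=0x1 at bit 2: 0x05
type (1b) val=0 bits=0x0 at bit 3: 0x05
seq (4b) val=11 bits=0xb at bit 4: 0xb5
word = 0xb5 → little-endian bytes:
  [0]=0xb5

b5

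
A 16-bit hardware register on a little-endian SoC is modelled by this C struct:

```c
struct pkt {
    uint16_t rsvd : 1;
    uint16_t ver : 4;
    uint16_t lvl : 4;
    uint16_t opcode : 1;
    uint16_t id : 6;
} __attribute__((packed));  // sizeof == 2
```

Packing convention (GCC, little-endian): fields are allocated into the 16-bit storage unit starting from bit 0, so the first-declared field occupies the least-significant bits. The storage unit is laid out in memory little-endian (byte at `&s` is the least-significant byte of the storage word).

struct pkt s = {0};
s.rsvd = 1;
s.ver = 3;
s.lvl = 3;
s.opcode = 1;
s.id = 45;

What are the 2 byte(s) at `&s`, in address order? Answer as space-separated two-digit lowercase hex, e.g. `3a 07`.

67 b6

rsvd (1b) val=1 bits=0x1 at bit 0: 0x0001
ver (4b) val=3 bits=0x3 at bit 1: 0x0007
lvl (4b) val=3 bits=0x3 at bit 5: 0x0067
opcode (1b) val=1 bits=0x1 at bit 9: 0x0267
id (6b) val=45 bits=0x2d at bit 10: 0xb667
word = 0xb667 → little-endian bytes:
  [0]=0x67  [1]=0xb6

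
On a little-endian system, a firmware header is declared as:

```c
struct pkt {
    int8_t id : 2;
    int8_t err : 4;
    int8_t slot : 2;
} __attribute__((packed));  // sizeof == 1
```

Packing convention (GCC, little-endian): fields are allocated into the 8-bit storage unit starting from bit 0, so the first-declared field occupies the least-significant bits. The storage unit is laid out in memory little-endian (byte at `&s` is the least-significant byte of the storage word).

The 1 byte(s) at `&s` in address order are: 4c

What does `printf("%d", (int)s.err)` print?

[0]=0x4c (little-endian) → word 0x4c
id [0+:2] = (word>>0) & 0x3 = 0
err [2+:4] = (word>>2) & 0xf = 3  ←
slot [6+:2] = (word>>6) & 0x3 = 1
err signed 4b, MSB=0: value = 3

3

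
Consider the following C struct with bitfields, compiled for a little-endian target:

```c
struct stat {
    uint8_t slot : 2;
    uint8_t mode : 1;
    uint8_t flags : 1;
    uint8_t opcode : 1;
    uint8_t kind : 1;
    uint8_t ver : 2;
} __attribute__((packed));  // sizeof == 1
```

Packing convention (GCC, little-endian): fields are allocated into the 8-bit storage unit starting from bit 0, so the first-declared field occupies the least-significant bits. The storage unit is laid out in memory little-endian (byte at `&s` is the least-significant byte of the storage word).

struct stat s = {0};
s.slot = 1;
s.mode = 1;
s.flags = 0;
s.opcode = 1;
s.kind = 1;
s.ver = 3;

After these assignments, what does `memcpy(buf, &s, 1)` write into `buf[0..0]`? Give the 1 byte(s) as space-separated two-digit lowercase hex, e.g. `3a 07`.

f5

[0+:2] slot=1 & 0x3 = 0x1; word=0x01
[2+:1] mode=1 & 0x1 = 0x1; word=0x05
[3+:1] flags=0 & 0x1 = 0x0; word=0x05
[4+:1] opcode=1 & 0x1 = 0x1; word=0x15
[5+:1] kind=1 & 0x1 = 0x1; word=0x35
[6+:2] ver=3 & 0x3 = 0x3; word=0xf5
word = 0xf5 → little-endian bytes:
  [0]=0xf5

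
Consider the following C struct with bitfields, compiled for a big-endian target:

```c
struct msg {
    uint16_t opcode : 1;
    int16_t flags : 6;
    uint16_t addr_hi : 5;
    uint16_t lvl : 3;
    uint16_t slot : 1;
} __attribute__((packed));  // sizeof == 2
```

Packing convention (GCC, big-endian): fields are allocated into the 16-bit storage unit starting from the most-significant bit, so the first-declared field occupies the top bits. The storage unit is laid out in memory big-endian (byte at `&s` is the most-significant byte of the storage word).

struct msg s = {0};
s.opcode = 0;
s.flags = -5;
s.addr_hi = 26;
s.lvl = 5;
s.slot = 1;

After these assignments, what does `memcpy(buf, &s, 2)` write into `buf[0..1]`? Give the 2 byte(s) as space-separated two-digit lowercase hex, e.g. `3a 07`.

77 ab

[15+:1] opcode=0 & 0x1 = 0x0; word=0x0000
[9+:6] flags=-5 & 0x3f = 0x3b; word=0x7600
[4+:5] addr_hi=26 & 0x1f = 0x1a; word=0x77a0
[1+:3] lvl=5 & 0x7 = 0x5; word=0x77aa
[0+:1] slot=1 & 0x1 = 0x1; word=0x77ab
word = 0x77ab → big-endian bytes:
  [0]=0x77  [1]=0xab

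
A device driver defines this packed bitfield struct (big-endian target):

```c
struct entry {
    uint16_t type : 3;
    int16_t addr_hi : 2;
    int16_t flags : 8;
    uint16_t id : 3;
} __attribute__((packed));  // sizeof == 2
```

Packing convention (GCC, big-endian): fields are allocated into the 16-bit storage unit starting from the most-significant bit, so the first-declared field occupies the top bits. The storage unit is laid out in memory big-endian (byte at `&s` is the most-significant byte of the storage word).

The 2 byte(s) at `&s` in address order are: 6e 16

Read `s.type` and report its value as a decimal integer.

3

[0]=0x6e [1]=0x16 (big-endian) → word 0x6e16
type [13+:3] = (word>>13) & 0x7 = 3  ←
addr_hi [11+:2] = (word>>11) & 0x3 = 1
flags [3+:8] = (word>>3) & 0xff = 194
id [0+:3] = (word>>0) & 0x7 = 6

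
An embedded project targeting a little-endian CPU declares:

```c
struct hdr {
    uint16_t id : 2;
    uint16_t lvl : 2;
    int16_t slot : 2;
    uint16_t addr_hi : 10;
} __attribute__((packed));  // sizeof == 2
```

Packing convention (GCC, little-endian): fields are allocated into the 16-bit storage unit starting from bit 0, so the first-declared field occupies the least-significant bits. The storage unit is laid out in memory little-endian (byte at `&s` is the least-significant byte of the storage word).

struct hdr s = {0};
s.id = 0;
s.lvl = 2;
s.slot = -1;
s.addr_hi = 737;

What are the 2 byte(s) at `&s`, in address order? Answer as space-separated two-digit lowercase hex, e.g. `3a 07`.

id (2b) val=0 bits=0x0 at bit 0: 0x0000
lvl (2b) val=2 bits=0x2 at bit 2: 0x0008
slot (2b) val=-1 bits=0x3 at bit 4: 0x0038
addr_hi (10b) val=737 bits=0x2e1 at bit 6: 0xb878
word = 0xb878 → little-endian bytes:
  [0]=0x78  [1]=0xb8

78 b8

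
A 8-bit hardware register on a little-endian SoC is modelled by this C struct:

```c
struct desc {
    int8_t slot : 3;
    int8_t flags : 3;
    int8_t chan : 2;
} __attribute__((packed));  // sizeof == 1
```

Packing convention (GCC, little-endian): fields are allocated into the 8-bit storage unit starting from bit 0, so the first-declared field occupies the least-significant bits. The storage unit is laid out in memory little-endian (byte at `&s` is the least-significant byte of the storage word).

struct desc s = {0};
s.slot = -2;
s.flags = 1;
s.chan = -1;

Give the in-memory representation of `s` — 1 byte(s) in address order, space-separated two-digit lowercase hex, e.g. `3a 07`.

slot:3 = -2 → 0x6 << 0 → word 0x06
flags:3 = 1 → 0x1 << 3 → word 0x0e
chan:2 = -1 → 0x3 << 6 → word 0xce
word = 0xce → little-endian bytes:
  [0]=0xce

ce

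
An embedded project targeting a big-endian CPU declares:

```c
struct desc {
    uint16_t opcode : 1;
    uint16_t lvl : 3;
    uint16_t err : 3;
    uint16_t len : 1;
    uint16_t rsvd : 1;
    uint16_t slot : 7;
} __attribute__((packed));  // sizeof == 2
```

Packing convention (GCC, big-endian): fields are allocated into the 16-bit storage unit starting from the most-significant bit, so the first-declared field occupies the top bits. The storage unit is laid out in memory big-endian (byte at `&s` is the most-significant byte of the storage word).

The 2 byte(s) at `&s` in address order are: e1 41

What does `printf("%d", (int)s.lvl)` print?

[0]=0xe1 [1]=0x41 (big-endian) → word 0xe141
opcode [15+:1] = (word>>15) & 0x1 = 1
lvl [12+:3] = (word>>12) & 0x7 = 6  ←
err [9+:3] = (word>>9) & 0x7 = 0
len [8+:1] = (word>>8) & 0x1 = 1
rsvd [7+:1] = (word>>7) & 0x1 = 0
slot [0+:7] = (word>>0) & 0x7f = 65

6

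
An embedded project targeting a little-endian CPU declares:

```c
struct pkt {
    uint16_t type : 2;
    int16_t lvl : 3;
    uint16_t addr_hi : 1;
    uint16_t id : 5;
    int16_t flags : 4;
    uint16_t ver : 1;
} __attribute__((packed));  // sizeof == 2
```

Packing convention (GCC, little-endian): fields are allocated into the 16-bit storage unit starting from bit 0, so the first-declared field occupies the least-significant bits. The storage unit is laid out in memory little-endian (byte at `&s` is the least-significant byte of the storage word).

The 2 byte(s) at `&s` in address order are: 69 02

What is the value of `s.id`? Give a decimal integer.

9

[0]=0x69 [1]=0x02 (little-endian) → word 0x0269
type [0+:2] = (word>>0) & 0x3 = 1
lvl [2+:3] = (word>>2) & 0x7 = 2
addr_hi [5+:1] = (word>>5) & 0x1 = 1
id [6+:5] = (word>>6) & 0x1f = 9  ←
flags [11+:4] = (word>>11) & 0xf = 0
ver [15+:1] = (word>>15) & 0x1 = 0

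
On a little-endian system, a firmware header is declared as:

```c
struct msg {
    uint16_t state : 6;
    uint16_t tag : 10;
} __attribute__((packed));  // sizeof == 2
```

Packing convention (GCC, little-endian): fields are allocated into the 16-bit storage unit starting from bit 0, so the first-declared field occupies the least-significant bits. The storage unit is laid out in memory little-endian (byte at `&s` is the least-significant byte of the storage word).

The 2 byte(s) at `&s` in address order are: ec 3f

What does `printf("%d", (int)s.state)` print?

[0]=0xec [1]=0x3f (little-endian) → word 0x3fec
state [0+:6] = (word>>0) & 0x3f = 44  ←
tag [6+:10] = (word>>6) & 0x3ff = 255

44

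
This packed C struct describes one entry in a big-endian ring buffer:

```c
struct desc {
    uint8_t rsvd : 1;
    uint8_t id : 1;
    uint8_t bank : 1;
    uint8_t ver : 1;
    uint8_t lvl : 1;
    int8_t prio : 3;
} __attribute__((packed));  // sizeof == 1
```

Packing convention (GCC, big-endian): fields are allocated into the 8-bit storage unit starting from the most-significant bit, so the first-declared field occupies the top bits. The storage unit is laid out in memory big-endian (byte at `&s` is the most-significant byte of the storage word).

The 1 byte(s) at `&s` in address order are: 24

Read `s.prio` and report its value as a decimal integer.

-4

[0]=0x24 (big-endian) → word 0x24
rsvd [7+:1] = (word>>7) & 0x1 = 0
id [6+:1] = (word>>6) & 0x1 = 0
bank [5+:1] = (word>>5) & 0x1 = 1
ver [4+:1] = (word>>4) & 0x1 = 0
lvl [3+:1] = (word>>3) & 0x1 = 0
prio [0+:3] = (word>>0) & 0x7 = 4  ←
prio signed 3b, MSB=1: 4 - 8 = -4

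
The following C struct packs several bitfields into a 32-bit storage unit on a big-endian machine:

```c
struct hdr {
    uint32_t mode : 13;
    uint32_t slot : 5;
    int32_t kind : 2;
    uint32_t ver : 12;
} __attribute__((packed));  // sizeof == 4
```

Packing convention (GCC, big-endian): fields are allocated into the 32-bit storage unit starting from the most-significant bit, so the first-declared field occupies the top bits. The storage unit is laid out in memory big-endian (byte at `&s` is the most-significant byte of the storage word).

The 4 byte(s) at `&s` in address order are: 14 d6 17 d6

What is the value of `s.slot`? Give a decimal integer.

24

[0]=0x14 [1]=0xd6 [2]=0x17 [3]=0xd6 (big-endian) → word 0x14d617d6
mode:13 @ bit 19 → (0x14d617d6>>19)&0x1fff = 0x29a
slot:5 @ bit 14 → (0x14d617d6>>14)&0x1f = 0x18  ←
kind:2 @ bit 12 → (0x14d617d6>>12)&0x3 = 0x1
ver:12 @ bit 0 → (0x14d617d6>>0)&0xfff = 0x7d6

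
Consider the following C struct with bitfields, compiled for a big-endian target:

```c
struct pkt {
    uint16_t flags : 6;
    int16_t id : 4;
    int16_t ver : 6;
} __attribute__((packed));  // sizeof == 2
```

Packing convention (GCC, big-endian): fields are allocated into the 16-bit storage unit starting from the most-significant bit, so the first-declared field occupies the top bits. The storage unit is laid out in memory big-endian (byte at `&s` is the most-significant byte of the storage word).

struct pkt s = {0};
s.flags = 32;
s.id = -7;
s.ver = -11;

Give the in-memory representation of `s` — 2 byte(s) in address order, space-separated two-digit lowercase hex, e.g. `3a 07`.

82 75

[10+:6] flags=32 & 0x3f = 0x20; word=0x8000
[6+:4] id=-7 & 0xf = 0x9; word=0x8240
[0+:6] ver=-11 & 0x3f = 0x35; word=0x8275
word = 0x8275 → big-endian bytes:
  [0]=0x82  [1]=0x75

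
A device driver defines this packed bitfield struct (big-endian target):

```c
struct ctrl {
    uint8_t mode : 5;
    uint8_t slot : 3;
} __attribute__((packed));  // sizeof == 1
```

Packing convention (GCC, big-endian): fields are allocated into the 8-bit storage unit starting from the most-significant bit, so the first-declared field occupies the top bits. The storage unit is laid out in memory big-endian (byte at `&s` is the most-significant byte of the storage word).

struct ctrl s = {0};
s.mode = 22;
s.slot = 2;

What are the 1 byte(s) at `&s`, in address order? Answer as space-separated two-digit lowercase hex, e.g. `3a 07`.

mode:5 = 22 → 0x16 << 3 → word 0xb0
slot:3 = 2 → 0x2 << 0 → word 0xb2
word = 0xb2 → big-endian bytes:
  [0]=0xb2

b2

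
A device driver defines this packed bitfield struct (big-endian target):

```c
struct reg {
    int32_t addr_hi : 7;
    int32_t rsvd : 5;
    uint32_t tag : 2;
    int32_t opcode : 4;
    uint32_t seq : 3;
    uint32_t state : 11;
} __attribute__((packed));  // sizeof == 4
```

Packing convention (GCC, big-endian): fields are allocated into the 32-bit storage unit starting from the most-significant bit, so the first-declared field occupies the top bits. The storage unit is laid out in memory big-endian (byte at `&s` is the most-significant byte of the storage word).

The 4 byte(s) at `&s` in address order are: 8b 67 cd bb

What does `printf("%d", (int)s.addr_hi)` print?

[0]=0x8b [1]=0x67 [2]=0xcd [3]=0xbb (big-endian) → word 0x8b67cdbb
addr_hi:7 @ bit 25 → (0x8b67cdbb>>25)&0x7f = 0x45  ←
rsvd:5 @ bit 20 → (0x8b67cdbb>>20)&0x1f = 0x16
tag:2 @ bit 18 → (0x8b67cdbb>>18)&0x3 = 0x1
opcode:4 @ bit 14 → (0x8b67cdbb>>14)&0xf = 0xf
seq:3 @ bit 11 → (0x8b67cdbb>>11)&0x7 = 0x1
state:11 @ bit 0 → (0x8b67cdbb>>0)&0x7ff = 0x5bb
addr_hi signed 7b, MSB=1: 69 - 128 = -59

-59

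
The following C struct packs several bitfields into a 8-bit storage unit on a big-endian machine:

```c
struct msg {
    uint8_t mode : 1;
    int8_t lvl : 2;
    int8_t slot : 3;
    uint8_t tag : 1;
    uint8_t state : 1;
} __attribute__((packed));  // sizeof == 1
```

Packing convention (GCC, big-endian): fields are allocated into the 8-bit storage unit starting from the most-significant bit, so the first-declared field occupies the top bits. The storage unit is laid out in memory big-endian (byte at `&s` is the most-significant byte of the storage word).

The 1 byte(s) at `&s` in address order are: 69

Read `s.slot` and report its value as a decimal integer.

[0]=0x69 (big-endian) → word 0x69
mode:1 @ bit 7 → (0x69>>7)&0x1 = 0x0
lvl:2 @ bit 5 → (0x69>>5)&0x3 = 0x3
slot:3 @ bit 2 → (0x69>>2)&0x7 = 0x2  ←
tag:1 @ bit 1 → (0x69>>1)&0x1 = 0x0
state:1 @ bit 0 → (0x69>>0)&0x1 = 0x1
slot signed 3b, MSB=0: value = 2

2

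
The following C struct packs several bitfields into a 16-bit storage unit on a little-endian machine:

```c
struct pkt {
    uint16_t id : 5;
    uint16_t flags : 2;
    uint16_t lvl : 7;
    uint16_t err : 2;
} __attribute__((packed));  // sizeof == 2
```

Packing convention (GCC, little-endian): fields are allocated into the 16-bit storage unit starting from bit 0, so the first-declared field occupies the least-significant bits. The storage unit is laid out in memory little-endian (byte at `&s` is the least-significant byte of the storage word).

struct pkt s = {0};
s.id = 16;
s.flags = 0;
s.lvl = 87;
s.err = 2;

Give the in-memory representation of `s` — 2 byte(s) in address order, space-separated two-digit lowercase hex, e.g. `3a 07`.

90 ab

[0+:5] id=16 & 0x1f = 0x10; word=0x0010
[5+:2] flags=0 & 0x3 = 0x0; word=0x0010
[7+:7] lvl=87 & 0x7f = 0x57; word=0x2b90
[14+:2] err=2 & 0x3 = 0x2; word=0xab90
word = 0xab90 → little-endian bytes:
  [0]=0x90  [1]=0xab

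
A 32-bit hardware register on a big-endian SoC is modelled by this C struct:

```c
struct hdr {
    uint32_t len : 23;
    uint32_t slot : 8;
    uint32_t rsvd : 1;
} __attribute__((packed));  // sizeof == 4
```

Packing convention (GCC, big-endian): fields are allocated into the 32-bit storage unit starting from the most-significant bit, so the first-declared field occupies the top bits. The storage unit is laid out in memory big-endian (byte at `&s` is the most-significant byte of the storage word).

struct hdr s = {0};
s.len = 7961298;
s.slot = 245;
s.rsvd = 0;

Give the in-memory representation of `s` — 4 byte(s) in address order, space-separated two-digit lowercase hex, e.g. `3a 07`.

f2 f5 a5 ea

len (23b) val=7961298 bits=0x797ad2 at bit 9: 0xf2f5a400
slot (8b) val=245 bits=0xf5 at bit 1: 0xf2f5a5ea
rsvd (1b) val=0 bits=0x0 at bit 0: 0xf2f5a5ea
word = 0xf2f5a5ea → big-endian bytes:
  [0]=0xf2  [1]=0xf5  [2]=0xa5  [3]=0xea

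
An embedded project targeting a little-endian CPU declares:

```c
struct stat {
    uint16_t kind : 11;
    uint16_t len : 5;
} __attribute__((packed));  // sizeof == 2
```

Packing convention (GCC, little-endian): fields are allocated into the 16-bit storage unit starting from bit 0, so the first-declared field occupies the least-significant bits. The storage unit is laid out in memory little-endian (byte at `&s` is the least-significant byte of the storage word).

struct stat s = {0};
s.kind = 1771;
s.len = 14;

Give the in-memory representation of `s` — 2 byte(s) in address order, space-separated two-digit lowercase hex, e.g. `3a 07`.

[0+:11] kind=1771 & 0x7ff = 0x6eb; word=0x06eb
[11+:5] len=14 & 0x1f = 0xe; word=0x76eb
word = 0x76eb → little-endian bytes:
  [0]=0xeb  [1]=0x76

eb 76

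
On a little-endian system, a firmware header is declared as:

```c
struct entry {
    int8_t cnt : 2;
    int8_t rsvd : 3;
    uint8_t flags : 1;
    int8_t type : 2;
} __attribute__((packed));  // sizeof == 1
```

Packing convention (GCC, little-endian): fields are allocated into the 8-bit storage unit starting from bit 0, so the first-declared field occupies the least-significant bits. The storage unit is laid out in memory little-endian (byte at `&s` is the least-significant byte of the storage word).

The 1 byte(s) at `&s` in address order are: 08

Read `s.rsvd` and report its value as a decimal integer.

2

[0]=0x08 (little-endian) → word 0x08
cnt [0+:2] = (word>>0) & 0x3 = 0
rsvd [2+:3] = (word>>2) & 0x7 = 2  ←
flags [5+:1] = (word>>5) & 0x1 = 0
type [6+:2] = (word>>6) & 0x3 = 0
rsvd signed 3b, MSB=0: value = 2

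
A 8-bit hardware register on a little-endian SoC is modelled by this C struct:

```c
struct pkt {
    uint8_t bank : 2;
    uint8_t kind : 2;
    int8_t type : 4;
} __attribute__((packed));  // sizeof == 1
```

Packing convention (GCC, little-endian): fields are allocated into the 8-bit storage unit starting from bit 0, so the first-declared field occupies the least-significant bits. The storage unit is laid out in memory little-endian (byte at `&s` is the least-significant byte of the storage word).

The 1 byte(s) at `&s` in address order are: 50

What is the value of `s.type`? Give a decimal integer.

[0]=0x50 (little-endian) → word 0x50
bank [0+:2] = (word>>0) & 0x3 = 0
kind [2+:2] = (word>>2) & 0x3 = 0
type [4+:4] = (word>>4) & 0xf = 5  ←
type signed 4b, MSB=0: value = 5

5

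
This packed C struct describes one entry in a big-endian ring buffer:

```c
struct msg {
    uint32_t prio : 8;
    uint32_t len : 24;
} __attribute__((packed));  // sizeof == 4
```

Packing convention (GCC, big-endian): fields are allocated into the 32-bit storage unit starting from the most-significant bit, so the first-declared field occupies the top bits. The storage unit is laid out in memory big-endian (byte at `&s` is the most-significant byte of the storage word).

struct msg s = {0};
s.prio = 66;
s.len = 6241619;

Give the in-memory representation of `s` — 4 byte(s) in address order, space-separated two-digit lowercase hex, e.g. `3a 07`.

42 5f 3d 53

prio:8 = 66 → 0x42 << 24 → word 0x42000000
len:24 = 6241619 → 0x5f3d53 << 0 → word 0x425f3d53
word = 0x425f3d53 → big-endian bytes:
  [0]=0x42  [1]=0x5f  [2]=0x3d  [3]=0x53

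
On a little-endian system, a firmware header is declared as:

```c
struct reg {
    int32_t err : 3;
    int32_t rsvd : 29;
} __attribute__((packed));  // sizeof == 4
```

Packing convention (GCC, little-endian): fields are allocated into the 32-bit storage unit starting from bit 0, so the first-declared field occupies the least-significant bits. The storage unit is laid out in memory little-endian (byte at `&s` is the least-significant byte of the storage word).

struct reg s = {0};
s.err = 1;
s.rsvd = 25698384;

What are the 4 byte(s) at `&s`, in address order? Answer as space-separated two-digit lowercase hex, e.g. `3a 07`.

81 02 41 0c

err:3 = 1 → 0x1 << 0 → word 0x00000001
rsvd:29 = 25698384 → 0x1882050 << 3 → word 0x0c410281
word = 0x0c410281 → little-endian bytes:
  [0]=0x81  [1]=0x02  [2]=0x41  [3]=0x0c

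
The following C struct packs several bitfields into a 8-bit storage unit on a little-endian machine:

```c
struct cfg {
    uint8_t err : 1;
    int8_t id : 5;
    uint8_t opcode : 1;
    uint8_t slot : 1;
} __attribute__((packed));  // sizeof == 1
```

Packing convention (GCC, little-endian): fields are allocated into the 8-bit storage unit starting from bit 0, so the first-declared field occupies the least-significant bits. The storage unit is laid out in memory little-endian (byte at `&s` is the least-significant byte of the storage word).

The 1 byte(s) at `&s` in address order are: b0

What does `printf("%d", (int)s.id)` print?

-8

[0]=0xb0 (little-endian) → word 0xb0
err [0+:1] = (word>>0) & 0x1 = 0
id [1+:5] = (word>>1) & 0x1f = 24  ←
opcode [6+:1] = (word>>6) & 0x1 = 0
slot [7+:1] = (word>>7) & 0x1 = 1
id signed 5b, MSB=1: 24 - 32 = -8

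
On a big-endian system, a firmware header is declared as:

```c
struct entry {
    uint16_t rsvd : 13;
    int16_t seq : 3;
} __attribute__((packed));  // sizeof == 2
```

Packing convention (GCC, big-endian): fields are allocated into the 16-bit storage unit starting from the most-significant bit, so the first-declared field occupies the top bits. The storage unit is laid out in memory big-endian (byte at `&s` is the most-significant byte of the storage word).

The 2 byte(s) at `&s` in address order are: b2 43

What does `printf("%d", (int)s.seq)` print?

3

[0]=0xb2 [1]=0x43 (big-endian) → word 0xb243
rsvd:13 @ bit 3 → (0xb243>>3)&0x1fff = 0x1648
seq:3 @ bit 0 → (0xb243>>0)&0x7 = 0x3  ←
seq signed 3b, MSB=0: value = 3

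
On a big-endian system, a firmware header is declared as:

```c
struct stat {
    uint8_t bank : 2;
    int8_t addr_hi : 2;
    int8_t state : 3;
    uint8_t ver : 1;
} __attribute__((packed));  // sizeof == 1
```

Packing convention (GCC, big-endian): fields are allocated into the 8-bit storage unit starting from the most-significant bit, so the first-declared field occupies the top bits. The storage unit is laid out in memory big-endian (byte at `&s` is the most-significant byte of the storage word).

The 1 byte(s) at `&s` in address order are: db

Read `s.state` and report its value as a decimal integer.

-3

[0]=0xdb (big-endian) → word 0xdb
bank:2 @ bit 6 → (0xdb>>6)&0x3 = 0x3
addr_hi:2 @ bit 4 → (0xdb>>4)&0x3 = 0x1
state:3 @ bit 1 → (0xdb>>1)&0x7 = 0x5  ←
ver:1 @ bit 0 → (0xdb>>0)&0x1 = 0x1
state signed 3b, MSB=1: 5 - 8 = -3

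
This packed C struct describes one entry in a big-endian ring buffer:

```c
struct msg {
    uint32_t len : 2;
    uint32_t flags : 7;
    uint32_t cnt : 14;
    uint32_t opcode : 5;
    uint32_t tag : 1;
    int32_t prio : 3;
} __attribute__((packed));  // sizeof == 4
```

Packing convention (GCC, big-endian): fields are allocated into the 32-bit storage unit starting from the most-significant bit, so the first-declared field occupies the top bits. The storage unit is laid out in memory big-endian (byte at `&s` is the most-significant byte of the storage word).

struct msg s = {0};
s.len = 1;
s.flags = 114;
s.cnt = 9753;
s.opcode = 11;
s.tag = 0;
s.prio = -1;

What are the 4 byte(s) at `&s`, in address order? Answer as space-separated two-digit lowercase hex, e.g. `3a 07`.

79 4c 32 b7

[30+:2] len=1 & 0x3 = 0x1; word=0x40000000
[23+:7] flags=114 & 0x7f = 0x72; word=0x79000000
[9+:14] cnt=9753 & 0x3fff = 0x2619; word=0x794c3200
[4+:5] opcode=11 & 0x1f = 0xb; word=0x794c32b0
[3+:1] tag=0 & 0x1 = 0x0; word=0x794c32b0
[0+:3] prio=-1 & 0x7 = 0x7; word=0x794c32b7
word = 0x794c32b7 → big-endian bytes:
  [0]=0x79  [1]=0x4c  [2]=0x32  [3]=0xb7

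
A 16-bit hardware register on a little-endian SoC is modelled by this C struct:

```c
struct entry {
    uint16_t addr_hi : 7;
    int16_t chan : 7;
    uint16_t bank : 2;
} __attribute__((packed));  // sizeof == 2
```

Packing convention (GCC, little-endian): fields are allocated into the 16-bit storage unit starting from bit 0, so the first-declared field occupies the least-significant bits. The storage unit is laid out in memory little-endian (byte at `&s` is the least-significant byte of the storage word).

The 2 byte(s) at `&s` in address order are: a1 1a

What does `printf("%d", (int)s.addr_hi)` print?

33

[0]=0xa1 [1]=0x1a (little-endian) → word 0x1aa1
addr_hi [0+:7] = (word>>0) & 0x7f = 33  ←
chan [7+:7] = (word>>7) & 0x7f = 53
bank [14+:2] = (word>>14) & 0x3 = 0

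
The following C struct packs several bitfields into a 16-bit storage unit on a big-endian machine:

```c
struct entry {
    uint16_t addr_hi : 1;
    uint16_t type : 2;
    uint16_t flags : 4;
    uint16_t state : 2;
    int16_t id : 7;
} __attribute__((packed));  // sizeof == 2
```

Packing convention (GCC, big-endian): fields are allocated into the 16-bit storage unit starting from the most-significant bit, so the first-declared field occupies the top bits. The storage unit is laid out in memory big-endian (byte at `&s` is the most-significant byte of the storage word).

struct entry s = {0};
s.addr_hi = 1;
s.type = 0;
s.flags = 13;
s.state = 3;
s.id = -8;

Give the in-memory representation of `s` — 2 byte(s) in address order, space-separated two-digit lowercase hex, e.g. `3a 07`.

9b f8

[15+:1] addr_hi=1 & 0x1 = 0x1; word=0x8000
[13+:2] type=0 & 0x3 = 0x0; word=0x8000
[9+:4] flags=13 & 0xf = 0xd; word=0x9a00
[7+:2] state=3 & 0x3 = 0x3; word=0x9b80
[0+:7] id=-8 & 0x7f = 0x78; word=0x9bf8
word = 0x9bf8 → big-endian bytes:
  [0]=0x9b  [1]=0xf8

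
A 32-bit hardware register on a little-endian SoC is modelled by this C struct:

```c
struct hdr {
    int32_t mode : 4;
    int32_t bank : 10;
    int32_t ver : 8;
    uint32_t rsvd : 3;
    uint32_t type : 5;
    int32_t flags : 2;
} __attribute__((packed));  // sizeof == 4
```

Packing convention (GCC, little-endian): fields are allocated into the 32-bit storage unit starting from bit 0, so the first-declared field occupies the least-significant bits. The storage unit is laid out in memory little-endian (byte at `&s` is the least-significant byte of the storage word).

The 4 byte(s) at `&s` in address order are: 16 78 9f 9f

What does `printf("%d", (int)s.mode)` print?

[0]=0x16 [1]=0x78 [2]=0x9f [3]=0x9f (little-endian) → word 0x9f9f7816
mode:4 @ bit 0 → (0x9f9f7816>>0)&0xf = 0x6  ←
bank:10 @ bit 4 → (0x9f9f7816>>4)&0x3ff = 0x381
ver:8 @ bit 14 → (0x9f9f7816>>14)&0xff = 0x7d
rsvd:3 @ bit 22 → (0x9f9f7816>>22)&0x7 = 0x6
type:5 @ bit 25 → (0x9f9f7816>>25)&0x1f = 0xf
flags:2 @ bit 30 → (0x9f9f7816>>30)&0x3 = 0x2
mode signed 4b, MSB=0: value = 6

6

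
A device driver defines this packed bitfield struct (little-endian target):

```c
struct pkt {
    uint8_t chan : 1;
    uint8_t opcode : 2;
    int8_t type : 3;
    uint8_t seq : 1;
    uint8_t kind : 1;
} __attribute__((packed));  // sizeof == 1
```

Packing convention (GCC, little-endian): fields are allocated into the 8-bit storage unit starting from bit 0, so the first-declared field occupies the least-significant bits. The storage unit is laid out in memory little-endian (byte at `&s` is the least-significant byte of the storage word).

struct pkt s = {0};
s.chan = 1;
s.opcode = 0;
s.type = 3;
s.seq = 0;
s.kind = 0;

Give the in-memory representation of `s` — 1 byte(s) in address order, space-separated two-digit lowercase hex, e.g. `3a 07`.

chan:1 = 1 → 0x1 << 0 → word 0x01
opcode:2 = 0 → 0x0 << 1 → word 0x01
type:3 = 3 → 0x3 << 3 → word 0x19
seq:1 = 0 → 0x0 << 6 → word 0x19
kind:1 = 0 → 0x0 << 7 → word 0x19
word = 0x19 → little-endian bytes:
  [0]=0x19

19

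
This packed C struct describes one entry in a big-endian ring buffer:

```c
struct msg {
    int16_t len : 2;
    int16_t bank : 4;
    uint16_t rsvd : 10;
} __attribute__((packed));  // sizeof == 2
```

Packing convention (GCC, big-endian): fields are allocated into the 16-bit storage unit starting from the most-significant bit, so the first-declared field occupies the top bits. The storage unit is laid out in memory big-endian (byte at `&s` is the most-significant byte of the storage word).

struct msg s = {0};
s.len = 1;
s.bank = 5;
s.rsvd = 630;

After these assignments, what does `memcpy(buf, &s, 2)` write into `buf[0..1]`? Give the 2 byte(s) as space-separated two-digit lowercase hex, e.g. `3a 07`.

56 76

len:2 = 1 → 0x1 << 14 → word 0x4000
bank:4 = 5 → 0x5 << 10 → word 0x5400
rsvd:10 = 630 → 0x276 << 0 → word 0x5676
word = 0x5676 → big-endian bytes:
  [0]=0x56  [1]=0x76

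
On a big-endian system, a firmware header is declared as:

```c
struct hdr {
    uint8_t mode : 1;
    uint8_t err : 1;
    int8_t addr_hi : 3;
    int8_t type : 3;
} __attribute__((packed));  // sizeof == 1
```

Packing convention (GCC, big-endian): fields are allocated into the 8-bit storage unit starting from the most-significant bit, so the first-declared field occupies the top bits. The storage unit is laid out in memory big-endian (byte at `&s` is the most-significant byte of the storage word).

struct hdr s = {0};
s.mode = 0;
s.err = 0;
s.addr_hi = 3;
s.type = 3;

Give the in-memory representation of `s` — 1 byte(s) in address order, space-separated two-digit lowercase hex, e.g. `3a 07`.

mode:1 = 0 → 0x0 << 7 → word 0x00
err:1 = 0 → 0x0 << 6 → word 0x00
addr_hi:3 = 3 → 0x3 << 3 → word 0x18
type:3 = 3 → 0x3 << 0 → word 0x1b
word = 0x1b → big-endian bytes:
  [0]=0x1b

1b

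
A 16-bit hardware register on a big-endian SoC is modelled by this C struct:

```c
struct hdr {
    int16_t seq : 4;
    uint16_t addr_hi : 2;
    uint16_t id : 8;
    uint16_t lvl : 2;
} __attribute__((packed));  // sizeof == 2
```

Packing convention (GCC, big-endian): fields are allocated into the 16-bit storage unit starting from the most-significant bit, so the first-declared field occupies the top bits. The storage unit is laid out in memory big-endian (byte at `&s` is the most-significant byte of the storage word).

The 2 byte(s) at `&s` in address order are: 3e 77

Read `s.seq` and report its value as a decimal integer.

3

[0]=0x3e [1]=0x77 (big-endian) → word 0x3e77
seq [12+:4] = (word>>12) & 0xf = 3  ←
addr_hi [10+:2] = (word>>10) & 0x3 = 3
id [2+:8] = (word>>2) & 0xff = 157
lvl [0+:2] = (word>>0) & 0x3 = 3
seq signed 4b, MSB=0: value = 3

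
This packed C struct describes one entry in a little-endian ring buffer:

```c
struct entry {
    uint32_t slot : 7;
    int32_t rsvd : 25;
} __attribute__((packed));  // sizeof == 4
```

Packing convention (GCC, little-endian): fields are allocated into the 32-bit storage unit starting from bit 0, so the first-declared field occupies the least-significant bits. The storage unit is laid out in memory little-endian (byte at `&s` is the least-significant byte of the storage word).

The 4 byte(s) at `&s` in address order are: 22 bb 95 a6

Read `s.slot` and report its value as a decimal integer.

34

[0]=0x22 [1]=0xbb [2]=0x95 [3]=0xa6 (little-endian) → word 0xa695bb22
slot [0+:7] = (word>>0) & 0x7f = 34  ←
rsvd [7+:25] = (word>>7) & 0x1ffffff = 21834614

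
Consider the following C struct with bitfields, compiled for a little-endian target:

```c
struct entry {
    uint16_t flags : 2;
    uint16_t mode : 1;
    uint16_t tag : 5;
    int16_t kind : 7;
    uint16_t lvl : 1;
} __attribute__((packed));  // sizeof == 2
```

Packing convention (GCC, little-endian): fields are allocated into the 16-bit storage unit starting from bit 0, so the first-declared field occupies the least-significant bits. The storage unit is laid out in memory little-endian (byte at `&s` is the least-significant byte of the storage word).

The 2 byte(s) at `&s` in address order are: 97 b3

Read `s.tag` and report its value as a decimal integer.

[0]=0x97 [1]=0xb3 (little-endian) → word 0xb397
flags:2 @ bit 0 → (0xb397>>0)&0x3 = 0x3
mode:1 @ bit 2 → (0xb397>>2)&0x1 = 0x1
tag:5 @ bit 3 → (0xb397>>3)&0x1f = 0x12  ←
kind:7 @ bit 8 → (0xb397>>8)&0x7f = 0x33
lvl:1 @ bit 15 → (0xb397>>15)&0x1 = 0x1

18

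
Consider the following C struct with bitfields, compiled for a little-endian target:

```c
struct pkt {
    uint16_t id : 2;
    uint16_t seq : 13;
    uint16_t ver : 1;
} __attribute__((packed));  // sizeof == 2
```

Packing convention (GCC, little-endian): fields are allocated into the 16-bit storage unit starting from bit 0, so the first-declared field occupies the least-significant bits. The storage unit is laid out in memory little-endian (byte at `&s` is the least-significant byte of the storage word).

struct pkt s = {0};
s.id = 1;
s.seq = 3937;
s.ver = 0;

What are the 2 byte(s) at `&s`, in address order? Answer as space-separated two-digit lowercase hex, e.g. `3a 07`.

id:2 = 1 → 0x1 << 0 → word 0x0001
seq:13 = 3937 → 0xf61 << 2 → word 0x3d85
ver:1 = 0 → 0x0 << 15 → word 0x3d85
word = 0x3d85 → little-endian bytes:
  [0]=0x85  [1]=0x3d

85 3d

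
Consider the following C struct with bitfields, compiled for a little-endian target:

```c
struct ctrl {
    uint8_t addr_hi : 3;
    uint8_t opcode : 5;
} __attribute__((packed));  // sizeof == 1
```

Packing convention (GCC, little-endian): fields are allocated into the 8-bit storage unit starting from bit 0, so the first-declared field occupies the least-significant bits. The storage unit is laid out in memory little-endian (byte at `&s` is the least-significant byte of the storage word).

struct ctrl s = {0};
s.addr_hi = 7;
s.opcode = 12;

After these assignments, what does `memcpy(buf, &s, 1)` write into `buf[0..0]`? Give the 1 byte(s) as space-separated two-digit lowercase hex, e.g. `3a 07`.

addr_hi:3 = 7 → 0x7 << 0 → word 0x07
opcode:5 = 12 → 0xc << 3 → word 0x67
word = 0x67 → little-endian bytes:
  [0]=0x67

67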